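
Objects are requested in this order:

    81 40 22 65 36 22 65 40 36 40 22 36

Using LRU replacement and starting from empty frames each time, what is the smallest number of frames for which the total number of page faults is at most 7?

f=1: 12 faults
f=2: 11 faults
f=3: 8 faults
f=4: 5 faults
f=5: 5 faults
Smallest f with faults ≤ 7 is 4.

4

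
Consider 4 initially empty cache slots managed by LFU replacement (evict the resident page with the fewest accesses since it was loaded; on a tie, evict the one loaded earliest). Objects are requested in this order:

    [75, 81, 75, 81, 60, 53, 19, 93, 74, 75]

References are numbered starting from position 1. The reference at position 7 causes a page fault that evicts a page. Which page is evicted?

60

pos 1: 75: fault, frames (75)
pos 2: 81: fault, frames (75 81)
pos 3: 75: hit
pos 4: 81: hit
pos 5: 60: fault, frames (75 81 60)
pos 6: 53: fault, frames (75 81 60 53)
pos 7: 19: fault, evict 60, frames (75 81 53 19)
At position 7, page 60 is evicted.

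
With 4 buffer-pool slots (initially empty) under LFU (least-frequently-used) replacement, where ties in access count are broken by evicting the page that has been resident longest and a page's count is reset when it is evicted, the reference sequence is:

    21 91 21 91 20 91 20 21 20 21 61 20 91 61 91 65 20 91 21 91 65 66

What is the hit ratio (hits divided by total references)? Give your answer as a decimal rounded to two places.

21: fault, frames (21)
91: fault, frames (21 91)
21: hit
91: hit
20: fault, frames (21 91 20)
91: hit
20: hit
21: hit
20: hit
21: hit
61: fault, frames (21 91 20 61)
20: hit
91: hit
61: hit
91: hit
65: fault, evict 61, frames (21 91 20 65)
20: hit
91: hit
21: hit
91: hit
65: hit
66: fault, evict 65, frames (21 91 20 66)
Hits: 16 of 22 references → 16/22 = 0.7273.

0.73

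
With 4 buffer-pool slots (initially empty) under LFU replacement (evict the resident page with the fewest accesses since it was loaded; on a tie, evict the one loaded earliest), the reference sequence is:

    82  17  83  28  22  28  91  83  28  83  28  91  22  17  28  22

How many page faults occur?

82: fault, frames [82]
17: fault, frames [82, 17]
83: fault, frames [82, 17, 83]
28: fault, frames [82, 17, 83, 28]
22: fault, evict 82, frames [17, 83, 28, 22]
28: hit
91: fault, evict 17, frames [83, 28, 22, 91]
83: hit
28: hit
83: hit
28: hit
91: hit
22: hit
17: fault, evict 22, frames [83, 28, 91, 17]
28: hit
22: fault, evict 17, frames [83, 28, 91, 22]
Page faults: 8.

8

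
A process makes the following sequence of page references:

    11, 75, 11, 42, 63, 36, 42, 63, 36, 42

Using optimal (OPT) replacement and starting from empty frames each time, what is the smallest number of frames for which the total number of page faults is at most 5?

3

f=1: 10 faults
f=2: 7 faults
f=3: 5 faults
f=4: 5 faults
f=5: 5 faults
Smallest f with faults ≤ 5 is 3.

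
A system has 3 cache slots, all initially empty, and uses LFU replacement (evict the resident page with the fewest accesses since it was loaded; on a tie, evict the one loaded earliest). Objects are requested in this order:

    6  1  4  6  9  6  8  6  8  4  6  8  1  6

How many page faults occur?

6 → miss, frames {6}
1 → miss, frames {6,1}
4 → miss, frames {6,1,4}
6 → hit
9 → miss, evict 1, frames {6,4,9}
6 → hit
8 → miss, evict 4, frames {6,9,8}
6 → hit
8 → hit
4 → miss, evict 9, frames {6,8,4}
6 → hit
8 → hit
1 → miss, evict 4, frames {6,8,1}
6 → hit
Page faults: 7.

7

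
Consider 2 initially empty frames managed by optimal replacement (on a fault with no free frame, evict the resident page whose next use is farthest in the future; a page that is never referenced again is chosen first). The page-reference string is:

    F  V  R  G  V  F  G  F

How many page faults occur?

5

F: miss, frames (F)
V: miss, frames (F V)
R: miss, evict F, frames (V R)
G: miss, evict R, frames (V G)
V: hit
F: miss, evict V, frames (G F)
G: hit
F: hit
Page faults: 5.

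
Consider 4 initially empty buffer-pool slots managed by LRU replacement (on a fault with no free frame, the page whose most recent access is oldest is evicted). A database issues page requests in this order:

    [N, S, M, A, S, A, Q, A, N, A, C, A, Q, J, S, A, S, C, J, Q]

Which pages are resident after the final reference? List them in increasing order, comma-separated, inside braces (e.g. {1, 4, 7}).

N → fault, frames (N)
S → fault, frames (N S)
M → fault, frames (N S M)
A → fault, frames (N S M A)
S → hit
A → hit
Q → fault, evict N, frames (M S A Q)
A → hit
N → fault, evict M, frames (S Q A N)
A → hit
C → fault, evict S, frames (Q N A C)
A → hit
Q → hit
J → fault, evict N, frames (C A Q J)
S → fault, evict C, frames (A Q J S)
A → hit
S → hit
C → fault, evict Q, frames (J A S C)
J → hit
Q → fault, evict A, frames (S C J Q)

{C, J, Q, S}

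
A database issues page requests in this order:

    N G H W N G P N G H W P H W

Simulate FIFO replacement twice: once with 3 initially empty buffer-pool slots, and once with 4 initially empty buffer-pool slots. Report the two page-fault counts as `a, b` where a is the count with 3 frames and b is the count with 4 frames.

9, 10

3 frames: F F F F F F F . . F F . . . → 9 faults.
4 frames: F F F F . . F F F F F F . . → 10 faults.
10 > 9: adding a frame increased faults — Belady's anomaly.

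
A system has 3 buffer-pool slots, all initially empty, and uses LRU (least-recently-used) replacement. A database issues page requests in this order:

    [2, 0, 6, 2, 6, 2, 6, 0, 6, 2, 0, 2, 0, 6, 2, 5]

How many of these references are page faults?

2: miss, frames [2]
0: miss, frames [2, 0]
6: miss, frames [2, 0, 6]
2: hit
6: hit
2: hit
6: hit
0: hit
6: hit
2: hit
0: hit
2: hit
0: hit
6: hit
2: hit
5: miss, evict 0, frames [6, 2, 5]
Page faults: 4.

4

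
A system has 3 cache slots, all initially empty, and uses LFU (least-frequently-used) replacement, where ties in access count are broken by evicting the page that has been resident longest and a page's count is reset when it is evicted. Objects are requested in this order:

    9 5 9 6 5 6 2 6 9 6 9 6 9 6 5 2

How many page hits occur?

9: miss, frames (9)
5: miss, frames (9 5)
9: hit
6: miss, frames (9 5 6)
5: hit
6: hit
2: miss, evict 9, frames (5 6 2)
6: hit
9: miss, evict 2, frames (5 6 9)
6: hit
9: hit
6: hit
9: hit
6: hit
5: hit
2: miss, evict 5, frames (6 9 2)
Hits: 10.

10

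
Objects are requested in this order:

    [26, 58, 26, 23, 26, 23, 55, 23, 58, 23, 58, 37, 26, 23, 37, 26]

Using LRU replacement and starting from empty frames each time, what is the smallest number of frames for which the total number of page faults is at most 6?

f=1: 16 faults
f=2: 10 faults
f=3: 8 faults
f=4: 6 faults
f=5: 5 faults
Smallest f with faults ≤ 6 is 4.

4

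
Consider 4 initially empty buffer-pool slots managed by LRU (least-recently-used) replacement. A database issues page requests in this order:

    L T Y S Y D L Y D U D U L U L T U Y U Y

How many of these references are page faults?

L → fault, frames {L}
T → fault, frames {L,T}
Y → fault, frames {L,T,Y}
S → fault, frames {L,T,Y,S}
Y → hit
D → fault, evict L, frames {T,S,Y,D}
L → fault, evict T, frames {S,Y,D,L}
Y → hit
D → hit
U → fault, evict S, frames {L,Y,D,U}
D → hit
U → hit
L → hit
U → hit
L → hit
T → fault, evict Y, frames {D,U,L,T}
U → hit
Y → fault, evict D, frames {L,T,U,Y}
U → hit
Y → hit
Page faults: 9.

9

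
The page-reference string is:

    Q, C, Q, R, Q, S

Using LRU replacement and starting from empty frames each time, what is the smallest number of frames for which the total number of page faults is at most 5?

2

f=1: 6 faults
f=2: 4 faults
f=3: 4 faults
f=4: 4 faults
Smallest f with faults ≤ 5 is 2.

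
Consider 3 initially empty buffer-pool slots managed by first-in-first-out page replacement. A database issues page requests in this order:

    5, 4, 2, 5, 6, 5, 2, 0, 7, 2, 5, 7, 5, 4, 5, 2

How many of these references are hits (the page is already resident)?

6

5: miss, frames [5]
4: miss, frames [5, 4]
2: miss, frames [5, 4, 2]
5: hit
6: miss, evict 5, frames [4, 2, 6]
5: miss, evict 4, frames [2, 6, 5]
2: hit
0: miss, evict 2, frames [6, 5, 0]
7: miss, evict 6, frames [5, 0, 7]
2: miss, evict 5, frames [0, 7, 2]
5: miss, evict 0, frames [7, 2, 5]
7: hit
5: hit
4: miss, evict 7, frames [2, 5, 4]
5: hit
2: hit
Hits: 6.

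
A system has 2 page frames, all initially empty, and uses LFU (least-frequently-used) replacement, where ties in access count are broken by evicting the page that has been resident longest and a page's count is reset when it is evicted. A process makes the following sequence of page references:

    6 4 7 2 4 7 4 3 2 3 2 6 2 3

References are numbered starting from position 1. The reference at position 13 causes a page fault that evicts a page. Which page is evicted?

6

pos 1: 6: fault, frames {6}
pos 2: 4: fault, frames {6,4}
pos 3: 7: fault, evict 6, frames {4,7}
pos 4: 2: fault, evict 4, frames {7,2}
pos 5: 4: fault, evict 7, frames {2,4}
pos 6: 7: fault, evict 2, frames {4,7}
pos 7: 4: hit
pos 8: 3: fault, evict 7, frames {4,3}
pos 9: 2: fault, evict 3, frames {4,2}
pos 10: 3: fault, evict 2, frames {4,3}
pos 11: 2: fault, evict 3, frames {4,2}
pos 12: 6: fault, evict 2, frames {4,6}
pos 13: 2: fault, evict 6, frames {4,2}
At position 13, page 6 is evicted.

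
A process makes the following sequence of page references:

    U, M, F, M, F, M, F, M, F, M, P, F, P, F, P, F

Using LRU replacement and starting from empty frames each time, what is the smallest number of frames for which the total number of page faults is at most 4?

3

f=1: 16 faults
f=2: 5 faults
f=3: 4 faults
f=4: 4 faults
Smallest f with faults ≤ 4 is 3.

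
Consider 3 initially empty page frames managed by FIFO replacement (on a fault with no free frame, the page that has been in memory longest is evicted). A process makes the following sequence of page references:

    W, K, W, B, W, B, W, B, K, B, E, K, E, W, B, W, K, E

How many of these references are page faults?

W: fault, frames {W}
K: fault, frames {W,K}
W: hit
B: fault, frames {W,K,B}
W: hit
B: hit
W: hit
B: hit
K: hit
B: hit
E: fault, evict W, frames {K,B,E}
K: hit
E: hit
W: fault, evict K, frames {B,E,W}
B: hit
W: hit
K: fault, evict B, frames {E,W,K}
E: hit
Page faults: 6.

6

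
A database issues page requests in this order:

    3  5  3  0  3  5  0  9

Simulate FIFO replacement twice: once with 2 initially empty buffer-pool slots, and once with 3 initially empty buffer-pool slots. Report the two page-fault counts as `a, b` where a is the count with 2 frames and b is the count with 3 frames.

2 frames: F F . F F F F F → 7 faults.
3 frames: F F . F . . . F → 4 faults.
4 < 7: adding a frame reduced faults, as is typical.

7, 4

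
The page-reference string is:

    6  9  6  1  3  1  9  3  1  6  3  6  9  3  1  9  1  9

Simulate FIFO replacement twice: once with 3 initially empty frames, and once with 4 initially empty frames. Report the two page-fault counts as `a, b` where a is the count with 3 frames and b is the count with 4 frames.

7, 4

3 frames: F F . F F . . . . F . . F . F . . . → 7 faults.
4 frames: F F . F F . . . . . . . . . . . . . → 4 faults.
4 < 7: adding a frame reduced faults, as is typical.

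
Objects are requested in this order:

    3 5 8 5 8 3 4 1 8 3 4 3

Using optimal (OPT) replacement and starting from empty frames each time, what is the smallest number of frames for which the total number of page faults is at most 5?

f=1: 12 faults
f=2: 8 faults
f=3: 6 faults
f=4: 5 faults
f=5: 5 faults
Smallest f with faults ≤ 5 is 4.

4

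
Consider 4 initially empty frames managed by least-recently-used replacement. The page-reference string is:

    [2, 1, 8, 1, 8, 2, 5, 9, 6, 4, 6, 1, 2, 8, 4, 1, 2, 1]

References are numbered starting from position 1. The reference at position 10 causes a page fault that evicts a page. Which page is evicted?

pos 1: 2 -> miss, frames [2]
pos 2: 1 -> miss, frames [2, 1]
pos 3: 8 -> miss, frames [2, 1, 8]
pos 4: 1 -> hit
pos 5: 8 -> hit
pos 6: 2 -> hit
pos 7: 5 -> miss, frames [1, 8, 2, 5]
pos 8: 9 -> miss, evict 1, frames [8, 2, 5, 9]
pos 9: 6 -> miss, evict 8, frames [2, 5, 9, 6]
pos 10: 4 -> miss, evict 2, frames [5, 9, 6, 4]
At position 10, page 2 is evicted.

2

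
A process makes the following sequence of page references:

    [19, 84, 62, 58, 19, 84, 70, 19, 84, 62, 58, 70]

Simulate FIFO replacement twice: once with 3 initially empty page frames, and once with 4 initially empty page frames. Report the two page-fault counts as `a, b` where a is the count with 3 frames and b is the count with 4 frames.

3 frames: F F F F F F F . . F F . → 9 faults.
4 frames: F F F F . . F F F F F F → 10 faults.
10 > 9: adding a frame increased faults — Belady's anomaly.

9, 10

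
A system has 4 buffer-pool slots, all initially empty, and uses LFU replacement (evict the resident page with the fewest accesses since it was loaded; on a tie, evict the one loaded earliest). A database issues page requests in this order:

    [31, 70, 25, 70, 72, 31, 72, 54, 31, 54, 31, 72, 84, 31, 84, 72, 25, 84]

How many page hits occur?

11

31 → miss, frames [31]
70 → miss, frames [31, 70]
25 → miss, frames [31, 70, 25]
70 → hit
72 → miss, frames [31, 70, 25, 72]
31 → hit
72 → hit
54 → miss, evict 25, frames [31, 70, 72, 54]
31 → hit
54 → hit
31 → hit
72 → hit
84 → miss, evict 70, frames [31, 72, 54, 84]
31 → hit
84 → hit
72 → hit
25 → miss, evict 54, frames [31, 72, 84, 25]
84 → hit
Hits: 11.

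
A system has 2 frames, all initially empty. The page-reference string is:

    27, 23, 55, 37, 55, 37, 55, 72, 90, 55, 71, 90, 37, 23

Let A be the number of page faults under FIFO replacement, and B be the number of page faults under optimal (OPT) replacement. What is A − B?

2

Under FIFO: F F F F . . . F F F F F F F → 11 faults.
Under OPT: F F F F . . . F F . F . F F → 9 faults.
A − B = 11 − 9 = 2.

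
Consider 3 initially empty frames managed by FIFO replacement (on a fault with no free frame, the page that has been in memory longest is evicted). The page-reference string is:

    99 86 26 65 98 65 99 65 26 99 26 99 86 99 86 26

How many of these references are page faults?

99 -> fault, frames [99]
86 -> fault, frames [99, 86]
26 -> fault, frames [99, 86, 26]
65 -> fault, evict 99, frames [86, 26, 65]
98 -> fault, evict 86, frames [26, 65, 98]
65 -> hit
99 -> fault, evict 26, frames [65, 98, 99]
65 -> hit
26 -> fault, evict 65, frames [98, 99, 26]
99 -> hit
26 -> hit
99 -> hit
86 -> fault, evict 98, frames [99, 26, 86]
99 -> hit
86 -> hit
26 -> hit
Page faults: 8.

8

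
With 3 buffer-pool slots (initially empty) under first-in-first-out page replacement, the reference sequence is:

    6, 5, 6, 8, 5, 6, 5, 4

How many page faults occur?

6: fault, frames [6]
5: fault, frames [6, 5]
6: hit
8: fault, frames [6, 5, 8]
5: hit
6: hit
5: hit
4: fault, evict 6, frames [5, 8, 4]
Page faults: 4.

4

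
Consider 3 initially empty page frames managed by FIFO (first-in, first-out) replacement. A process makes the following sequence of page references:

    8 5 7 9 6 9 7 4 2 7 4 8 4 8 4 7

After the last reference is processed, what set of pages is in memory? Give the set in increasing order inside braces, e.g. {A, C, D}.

8: fault, frames (8)
5: fault, frames (8 5)
7: fault, frames (8 5 7)
9: fault, evict 8, frames (5 7 9)
6: fault, evict 5, frames (7 9 6)
9: hit
7: hit
4: fault, evict 7, frames (9 6 4)
2: fault, evict 9, frames (6 4 2)
7: fault, evict 6, frames (4 2 7)
4: hit
8: fault, evict 4, frames (2 7 8)
4: fault, evict 2, frames (7 8 4)
8: hit
4: hit
7: hit

{4, 7, 8}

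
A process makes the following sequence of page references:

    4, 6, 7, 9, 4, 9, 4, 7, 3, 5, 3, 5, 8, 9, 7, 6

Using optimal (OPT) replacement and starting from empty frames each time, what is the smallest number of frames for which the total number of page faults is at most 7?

f=1: 16 faults
f=2: 11 faults
f=3: 9 faults
f=4: 8 faults
f=5: 7 faults
f=6: 7 faults
f=7: 7 faults
Smallest f with faults ≤ 7 is 5.

5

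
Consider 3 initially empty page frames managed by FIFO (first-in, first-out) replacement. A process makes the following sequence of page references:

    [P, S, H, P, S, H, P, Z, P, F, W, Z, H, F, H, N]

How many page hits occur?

P → fault, frames [P]
S → fault, frames [P, S]
H → fault, frames [P, S, H]
P → hit
S → hit
H → hit
P → hit
Z → fault, evict P, frames [S, H, Z]
P → fault, evict S, frames [H, Z, P]
F → fault, evict H, frames [Z, P, F]
W → fault, evict Z, frames [P, F, W]
Z → fault, evict P, frames [F, W, Z]
H → fault, evict F, frames [W, Z, H]
F → fault, evict W, frames [Z, H, F]
H → hit
N → fault, evict Z, frames [H, F, N]
Hits: 5.

5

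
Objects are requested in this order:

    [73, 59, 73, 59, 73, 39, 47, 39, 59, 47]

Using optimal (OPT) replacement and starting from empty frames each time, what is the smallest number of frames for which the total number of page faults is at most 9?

2

f=1: 10 faults
f=2: 5 faults
f=3: 4 faults
f=4: 4 faults
Smallest f with faults ≤ 9 is 2.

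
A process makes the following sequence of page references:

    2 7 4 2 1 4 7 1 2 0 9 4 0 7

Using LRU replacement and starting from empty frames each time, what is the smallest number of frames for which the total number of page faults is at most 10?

f=1: 14 faults
f=2: 14 faults
f=3: 10 faults
f=4: 8 faults
f=5: 8 faults
f=6: 6 faults
Smallest f with faults ≤ 10 is 3.

3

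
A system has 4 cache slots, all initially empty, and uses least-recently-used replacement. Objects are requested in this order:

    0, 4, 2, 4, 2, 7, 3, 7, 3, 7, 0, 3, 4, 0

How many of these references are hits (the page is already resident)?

0: fault, frames {0}
4: fault, frames {0,4}
2: fault, frames {0,4,2}
4: hit
2: hit
7: fault, frames {0,4,2,7}
3: fault, evict 0, frames {4,2,7,3}
7: hit
3: hit
7: hit
0: fault, evict 4, frames {2,3,7,0}
3: hit
4: fault, evict 2, frames {7,0,3,4}
0: hit
Hits: 7.

7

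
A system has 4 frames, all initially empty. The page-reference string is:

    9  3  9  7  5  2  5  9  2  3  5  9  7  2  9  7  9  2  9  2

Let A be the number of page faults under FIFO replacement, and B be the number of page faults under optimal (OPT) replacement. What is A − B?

Under FIFO: F F . F F F . F . F . . F . . . . . . . → 8 faults.
Under OPT: F F . F F F . . . . . . F . . . . . . . → 6 faults.
A − B = 8 − 6 = 2.

2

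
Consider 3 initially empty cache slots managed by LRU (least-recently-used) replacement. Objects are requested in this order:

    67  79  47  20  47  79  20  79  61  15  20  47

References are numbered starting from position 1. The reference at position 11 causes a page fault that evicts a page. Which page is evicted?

79

pos 1: 67 → fault, frames {67}
pos 2: 79 → fault, frames {67,79}
pos 3: 47 → fault, frames {67,79,47}
pos 4: 20 → fault, evict 67, frames {79,47,20}
pos 5: 47 → hit
pos 6: 79 → hit
pos 7: 20 → hit
pos 8: 79 → hit
pos 9: 61 → fault, evict 47, frames {20,79,61}
pos 10: 15 → fault, evict 20, frames {79,61,15}
pos 11: 20 → fault, evict 79, frames {61,15,20}
At position 11, page 79 is evicted.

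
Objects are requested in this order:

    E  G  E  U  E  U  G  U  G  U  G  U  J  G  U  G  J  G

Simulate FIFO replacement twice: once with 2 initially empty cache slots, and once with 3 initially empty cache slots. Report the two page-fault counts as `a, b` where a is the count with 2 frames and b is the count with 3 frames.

11, 4

2 frames: F F . F F . F F . . . . F F F . F F → 11 faults.
3 frames: F F . F . . . . . . . . F . . . . . → 4 faults.
4 < 11: adding a frame reduced faults, as is typical.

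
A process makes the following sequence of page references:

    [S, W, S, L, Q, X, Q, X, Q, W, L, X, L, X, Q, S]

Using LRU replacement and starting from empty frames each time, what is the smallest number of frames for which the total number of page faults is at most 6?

f=1: 16 faults
f=2: 10 faults
f=3: 10 faults
f=4: 7 faults
f=5: 5 faults
Smallest f with faults ≤ 6 is 5.

5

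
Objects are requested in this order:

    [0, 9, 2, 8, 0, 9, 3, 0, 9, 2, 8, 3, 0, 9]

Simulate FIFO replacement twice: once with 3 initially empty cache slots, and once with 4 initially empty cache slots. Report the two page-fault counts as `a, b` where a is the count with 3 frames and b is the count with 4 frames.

3 frames: F F F F F F F . . F F . F F → 11 faults.
4 frames: F F F F . . F F F F F F F F → 12 faults.
12 > 11: adding a frame increased faults — Belady's anomaly.

11, 12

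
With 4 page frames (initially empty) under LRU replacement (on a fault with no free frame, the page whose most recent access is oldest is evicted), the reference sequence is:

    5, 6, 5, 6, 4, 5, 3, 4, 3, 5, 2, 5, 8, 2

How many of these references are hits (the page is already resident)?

5: fault, frames [5]
6: fault, frames [5, 6]
5: hit
6: hit
4: fault, frames [5, 6, 4]
5: hit
3: fault, frames [6, 4, 5, 3]
4: hit
3: hit
5: hit
2: fault, evict 6, frames [4, 3, 5, 2]
5: hit
8: fault, evict 4, frames [3, 2, 5, 8]
2: hit
Hits: 8.

8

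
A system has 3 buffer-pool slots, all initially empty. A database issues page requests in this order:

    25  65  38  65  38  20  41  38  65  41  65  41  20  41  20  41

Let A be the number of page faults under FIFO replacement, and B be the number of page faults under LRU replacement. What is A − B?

-1

Under FIFO: F F F . . F F . F . . . . . . . → 6 faults.
Under LRU: F F F . . F F . F . . . F . . . → 7 faults.
A − B = 6 − 7 = -1.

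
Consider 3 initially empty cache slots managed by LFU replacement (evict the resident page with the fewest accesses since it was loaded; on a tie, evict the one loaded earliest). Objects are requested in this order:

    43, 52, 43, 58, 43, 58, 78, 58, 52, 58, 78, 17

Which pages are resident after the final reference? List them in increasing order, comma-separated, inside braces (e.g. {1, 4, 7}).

43 -> fault, frames {43}
52 -> fault, frames {43,52}
43 -> hit
58 -> fault, frames {43,52,58}
43 -> hit
58 -> hit
78 -> fault, evict 52, frames {43,58,78}
58 -> hit
52 -> fault, evict 78, frames {43,58,52}
58 -> hit
78 -> fault, evict 52, frames {43,58,78}
17 -> fault, evict 78, frames {43,58,17}

{17, 43, 58}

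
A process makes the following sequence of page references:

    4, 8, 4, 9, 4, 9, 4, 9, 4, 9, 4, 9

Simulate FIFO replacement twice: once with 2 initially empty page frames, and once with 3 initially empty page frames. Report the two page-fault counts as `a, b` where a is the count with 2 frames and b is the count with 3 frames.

4, 3

2 frames: F F . F F . . . . . . . → 4 faults.
3 frames: F F . F . . . . . . . . → 3 faults.
3 < 4: adding a frame reduced faults, as is typical.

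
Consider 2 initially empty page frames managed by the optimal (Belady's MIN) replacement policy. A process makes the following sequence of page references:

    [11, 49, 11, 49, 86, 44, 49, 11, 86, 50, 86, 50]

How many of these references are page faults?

11: fault, frames (11)
49: fault, frames (11 49)
11: hit
49: hit
86: fault, evict 11, frames (49 86)
44: fault, evict 86, frames (49 44)
49: hit
11: fault, evict 44, frames (49 11)
86: fault, evict 11, frames (49 86)
50: fault, evict 49, frames (86 50)
86: hit
50: hit
Page faults: 7.

7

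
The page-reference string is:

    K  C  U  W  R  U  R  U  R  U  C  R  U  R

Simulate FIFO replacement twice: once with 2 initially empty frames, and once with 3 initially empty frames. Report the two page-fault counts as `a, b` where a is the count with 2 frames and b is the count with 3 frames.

9, 7

2 frames: F F F F F F . . . . F F F . → 9 faults.
3 frames: F F F F F . . . . . F . F . → 7 faults.
7 < 9: adding a frame reduced faults, as is typical.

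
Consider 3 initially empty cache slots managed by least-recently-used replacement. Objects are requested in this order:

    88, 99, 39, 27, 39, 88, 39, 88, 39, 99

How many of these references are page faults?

88 -> fault, frames (88)
99 -> fault, frames (88 99)
39 -> fault, frames (88 99 39)
27 -> fault, evict 88, frames (99 39 27)
39 -> hit
88 -> fault, evict 99, frames (27 39 88)
39 -> hit
88 -> hit
39 -> hit
99 -> fault, evict 27, frames (88 39 99)
Page faults: 6.

6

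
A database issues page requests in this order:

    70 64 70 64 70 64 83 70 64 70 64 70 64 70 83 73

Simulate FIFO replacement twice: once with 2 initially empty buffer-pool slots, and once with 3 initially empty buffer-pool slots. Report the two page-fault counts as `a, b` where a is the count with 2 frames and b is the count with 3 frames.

2 frames: F F . . . . F F F . . . . . F F → 7 faults.
3 frames: F F . . . . F . . . . . . . . F → 4 faults.
4 < 7: adding a frame reduced faults, as is typical.

7, 4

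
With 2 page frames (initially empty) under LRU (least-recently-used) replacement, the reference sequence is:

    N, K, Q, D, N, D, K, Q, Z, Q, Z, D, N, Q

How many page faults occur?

11

N: fault, frames {N}
K: fault, frames {N,K}
Q: fault, evict N, frames {K,Q}
D: fault, evict K, frames {Q,D}
N: fault, evict Q, frames {D,N}
D: hit
K: fault, evict N, frames {D,K}
Q: fault, evict D, frames {K,Q}
Z: fault, evict K, frames {Q,Z}
Q: hit
Z: hit
D: fault, evict Q, frames {Z,D}
N: fault, evict Z, frames {D,N}
Q: fault, evict D, frames {N,Q}
Page faults: 11.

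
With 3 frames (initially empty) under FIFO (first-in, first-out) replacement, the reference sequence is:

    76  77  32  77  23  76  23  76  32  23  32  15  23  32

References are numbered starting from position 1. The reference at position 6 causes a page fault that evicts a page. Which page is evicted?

pos 1: 76 -> miss, frames (76)
pos 2: 77 -> miss, frames (76 77)
pos 3: 32 -> miss, frames (76 77 32)
pos 4: 77 -> hit
pos 5: 23 -> miss, evict 76, frames (77 32 23)
pos 6: 76 -> miss, evict 77, frames (32 23 76)
At position 6, page 77 is evicted.

77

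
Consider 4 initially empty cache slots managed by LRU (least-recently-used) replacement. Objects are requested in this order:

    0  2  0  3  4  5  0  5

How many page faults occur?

0 -> miss, frames {0}
2 -> miss, frames {0,2}
0 -> hit
3 -> miss, frames {2,0,3}
4 -> miss, frames {2,0,3,4}
5 -> miss, evict 2, frames {0,3,4,5}
0 -> hit
5 -> hit
Page faults: 5.

5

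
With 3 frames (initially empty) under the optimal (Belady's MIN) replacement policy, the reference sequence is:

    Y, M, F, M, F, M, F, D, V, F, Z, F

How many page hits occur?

6

Y -> fault, frames (Y)
M -> fault, frames (Y M)
F -> fault, frames (Y M F)
M -> hit
F -> hit
M -> hit
F -> hit
D -> fault, evict M, frames (Y F D)
V -> fault, evict D, frames (Y F V)
F -> hit
Z -> fault, evict V, frames (Y F Z)
F -> hit
Hits: 6.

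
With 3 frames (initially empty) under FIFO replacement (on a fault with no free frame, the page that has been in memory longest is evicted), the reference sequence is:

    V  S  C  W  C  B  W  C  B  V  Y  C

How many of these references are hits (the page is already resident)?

4

V -> fault, frames (V)
S -> fault, frames (V S)
C -> fault, frames (V S C)
W -> fault, evict V, frames (S C W)
C -> hit
B -> fault, evict S, frames (C W B)
W -> hit
C -> hit
B -> hit
V -> fault, evict C, frames (W B V)
Y -> fault, evict W, frames (B V Y)
C -> fault, evict B, frames (V Y C)
Hits: 4.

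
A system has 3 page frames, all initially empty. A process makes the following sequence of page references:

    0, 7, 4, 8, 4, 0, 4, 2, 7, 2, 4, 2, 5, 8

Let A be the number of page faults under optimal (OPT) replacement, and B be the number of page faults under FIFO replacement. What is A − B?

-2

Under OPT: F F F F . . . F F . . . F F → 8 faults.
Under FIFO: F F F F . F . F F . F . F F → 10 faults.
A − B = 8 − 10 = -2.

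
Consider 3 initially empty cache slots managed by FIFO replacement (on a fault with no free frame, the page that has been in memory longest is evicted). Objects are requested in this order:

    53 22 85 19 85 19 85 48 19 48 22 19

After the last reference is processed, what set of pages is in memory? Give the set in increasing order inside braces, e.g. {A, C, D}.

53 → miss, frames [53]
22 → miss, frames [53, 22]
85 → miss, frames [53, 22, 85]
19 → miss, evict 53, frames [22, 85, 19]
85 → hit
19 → hit
85 → hit
48 → miss, evict 22, frames [85, 19, 48]
19 → hit
48 → hit
22 → miss, evict 85, frames [19, 48, 22]
19 → hit

{19, 22, 48}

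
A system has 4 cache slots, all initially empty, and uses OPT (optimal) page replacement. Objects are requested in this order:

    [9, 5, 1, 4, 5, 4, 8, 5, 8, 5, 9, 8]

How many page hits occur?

7

9 -> fault, frames {9}
5 -> fault, frames {9,5}
1 -> fault, frames {9,5,1}
4 -> fault, frames {9,5,1,4}
5 -> hit
4 -> hit
8 -> fault, evict 4, frames {9,5,1,8}
5 -> hit
8 -> hit
5 -> hit
9 -> hit
8 -> hit
Hits: 7.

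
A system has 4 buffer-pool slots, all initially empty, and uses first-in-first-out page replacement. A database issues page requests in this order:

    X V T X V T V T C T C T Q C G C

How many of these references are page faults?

6

X -> fault, frames {X}
V -> fault, frames {X,V}
T -> fault, frames {X,V,T}
X -> hit
V -> hit
T -> hit
V -> hit
T -> hit
C -> fault, frames {X,V,T,C}
T -> hit
C -> hit
T -> hit
Q -> fault, evict X, frames {V,T,C,Q}
C -> hit
G -> fault, evict V, frames {T,C,Q,G}
C -> hit
Page faults: 6.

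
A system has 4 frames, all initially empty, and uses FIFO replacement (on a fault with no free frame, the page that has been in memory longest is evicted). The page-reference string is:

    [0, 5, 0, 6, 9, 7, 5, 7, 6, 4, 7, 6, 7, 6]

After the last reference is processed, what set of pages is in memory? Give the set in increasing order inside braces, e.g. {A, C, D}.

0 → fault, frames (0)
5 → fault, frames (0 5)
0 → hit
6 → fault, frames (0 5 6)
9 → fault, frames (0 5 6 9)
7 → fault, evict 0, frames (5 6 9 7)
5 → hit
7 → hit
6 → hit
4 → fault, evict 5, frames (6 9 7 4)
7 → hit
6 → hit
7 → hit
6 → hit

{4, 6, 7, 9}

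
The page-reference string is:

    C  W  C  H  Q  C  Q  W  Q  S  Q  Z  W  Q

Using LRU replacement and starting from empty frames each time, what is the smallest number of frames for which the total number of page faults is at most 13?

f=1: 14 faults
f=2: 10 faults
f=3: 8 faults
f=4: 6 faults
f=5: 6 faults
f=6: 6 faults
Smallest f with faults ≤ 13 is 2.

2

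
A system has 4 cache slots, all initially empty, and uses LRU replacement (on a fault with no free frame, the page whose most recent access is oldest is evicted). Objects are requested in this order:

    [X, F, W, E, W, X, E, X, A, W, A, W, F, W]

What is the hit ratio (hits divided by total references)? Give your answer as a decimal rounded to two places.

0.57

X -> fault, frames {X}
F -> fault, frames {X,F}
W -> fault, frames {X,F,W}
E -> fault, frames {X,F,W,E}
W -> hit
X -> hit
E -> hit
X -> hit
A -> fault, evict F, frames {W,E,X,A}
W -> hit
A -> hit
W -> hit
F -> fault, evict E, frames {X,A,W,F}
W -> hit
Hits: 8 of 14 references → 8/14 = 0.5714.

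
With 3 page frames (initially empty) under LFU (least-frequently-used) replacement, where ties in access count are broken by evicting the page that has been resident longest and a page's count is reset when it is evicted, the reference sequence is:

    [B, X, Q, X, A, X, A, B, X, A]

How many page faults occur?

B → miss, frames [B]
X → miss, frames [B, X]
Q → miss, frames [B, X, Q]
X → hit
A → miss, evict B, frames [X, Q, A]
X → hit
A → hit
B → miss, evict Q, frames [X, A, B]
X → hit
A → hit
Page faults: 5.

5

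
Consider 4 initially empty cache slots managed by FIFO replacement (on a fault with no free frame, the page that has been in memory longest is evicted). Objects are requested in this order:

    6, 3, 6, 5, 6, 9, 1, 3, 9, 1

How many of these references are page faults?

6: miss, frames [6]
3: miss, frames [6, 3]
6: hit
5: miss, frames [6, 3, 5]
6: hit
9: miss, frames [6, 3, 5, 9]
1: miss, evict 6, frames [3, 5, 9, 1]
3: hit
9: hit
1: hit
Page faults: 5.

5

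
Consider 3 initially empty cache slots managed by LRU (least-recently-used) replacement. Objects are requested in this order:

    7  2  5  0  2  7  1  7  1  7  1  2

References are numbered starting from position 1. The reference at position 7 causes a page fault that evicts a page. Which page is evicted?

0

pos 1: 7 → fault, frames [7]
pos 2: 2 → fault, frames [7, 2]
pos 3: 5 → fault, frames [7, 2, 5]
pos 4: 0 → fault, evict 7, frames [2, 5, 0]
pos 5: 2 → hit
pos 6: 7 → fault, evict 5, frames [0, 2, 7]
pos 7: 1 → fault, evict 0, frames [2, 7, 1]
At position 7, page 0 is evicted.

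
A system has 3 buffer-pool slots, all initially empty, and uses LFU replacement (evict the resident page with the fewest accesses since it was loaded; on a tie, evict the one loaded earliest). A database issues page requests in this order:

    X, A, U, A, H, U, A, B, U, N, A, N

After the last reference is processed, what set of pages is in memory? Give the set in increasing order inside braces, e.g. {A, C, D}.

{A, N, U}

X → miss, frames [X]
A → miss, frames [X, A]
U → miss, frames [X, A, U]
A → hit
H → miss, evict X, frames [A, U, H]
U → hit
A → hit
B → miss, evict H, frames [A, U, B]
U → hit
N → miss, evict B, frames [A, U, N]
A → hit
N → hit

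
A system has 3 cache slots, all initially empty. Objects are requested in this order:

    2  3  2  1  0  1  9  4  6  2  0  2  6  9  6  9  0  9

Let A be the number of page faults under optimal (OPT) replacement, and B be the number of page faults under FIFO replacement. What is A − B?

-3

Under OPT: F F . F F . F F F . . . . F . . . . → 8 faults.
Under FIFO: F F . F F . F F F F F . . F F . . . → 11 faults.
A − B = 8 − 11 = -3.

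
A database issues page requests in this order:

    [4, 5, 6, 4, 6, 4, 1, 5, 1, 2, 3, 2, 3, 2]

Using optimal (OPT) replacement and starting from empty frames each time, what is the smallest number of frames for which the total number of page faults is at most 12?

2

f=1: 14 faults
f=2: 7 faults
f=3: 6 faults
f=4: 6 faults
f=5: 6 faults
f=6: 6 faults
Smallest f with faults ≤ 12 is 2.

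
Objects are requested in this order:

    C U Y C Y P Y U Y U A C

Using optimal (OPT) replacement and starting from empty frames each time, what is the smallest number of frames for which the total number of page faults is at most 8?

2

f=1: 12 faults
f=2: 7 faults
f=3: 6 faults
f=4: 5 faults
f=5: 5 faults
Smallest f with faults ≤ 8 is 2.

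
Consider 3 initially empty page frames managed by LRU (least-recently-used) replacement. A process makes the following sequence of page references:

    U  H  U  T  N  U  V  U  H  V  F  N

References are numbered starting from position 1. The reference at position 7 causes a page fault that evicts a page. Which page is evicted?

T

pos 1: U -> fault, frames {U}
pos 2: H -> fault, frames {U,H}
pos 3: U -> hit
pos 4: T -> fault, frames {H,U,T}
pos 5: N -> fault, evict H, frames {U,T,N}
pos 6: U -> hit
pos 7: V -> fault, evict T, frames {N,U,V}
At position 7, page T is evicted.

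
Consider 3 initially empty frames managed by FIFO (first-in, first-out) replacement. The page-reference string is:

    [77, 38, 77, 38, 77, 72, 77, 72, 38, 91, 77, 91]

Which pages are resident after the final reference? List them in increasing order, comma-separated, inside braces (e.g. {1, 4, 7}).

{72, 77, 91}

77 -> fault, frames (77)
38 -> fault, frames (77 38)
77 -> hit
38 -> hit
77 -> hit
72 -> fault, frames (77 38 72)
77 -> hit
72 -> hit
38 -> hit
91 -> fault, evict 77, frames (38 72 91)
77 -> fault, evict 38, frames (72 91 77)
91 -> hit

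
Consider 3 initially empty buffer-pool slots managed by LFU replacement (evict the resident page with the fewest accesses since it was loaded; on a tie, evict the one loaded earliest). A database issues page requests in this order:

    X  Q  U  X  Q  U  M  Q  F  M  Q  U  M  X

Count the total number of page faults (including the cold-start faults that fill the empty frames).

7

X → miss, frames [X]
Q → miss, frames [X, Q]
U → miss, frames [X, Q, U]
X → hit
Q → hit
U → hit
M → miss, evict X, frames [Q, U, M]
Q → hit
F → miss, evict M, frames [Q, U, F]
M → miss, evict F, frames [Q, U, M]
Q → hit
U → hit
M → hit
X → miss, evict M, frames [Q, U, X]
Page faults: 7.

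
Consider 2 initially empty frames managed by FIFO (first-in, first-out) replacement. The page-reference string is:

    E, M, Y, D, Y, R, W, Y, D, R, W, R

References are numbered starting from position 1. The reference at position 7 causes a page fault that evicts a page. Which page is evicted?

pos 1: E -> fault, frames {E}
pos 2: M -> fault, frames {E,M}
pos 3: Y -> fault, evict E, frames {M,Y}
pos 4: D -> fault, evict M, frames {Y,D}
pos 5: Y -> hit
pos 6: R -> fault, evict Y, frames {D,R}
pos 7: W -> fault, evict D, frames {R,W}
At position 7, page D is evicted.

D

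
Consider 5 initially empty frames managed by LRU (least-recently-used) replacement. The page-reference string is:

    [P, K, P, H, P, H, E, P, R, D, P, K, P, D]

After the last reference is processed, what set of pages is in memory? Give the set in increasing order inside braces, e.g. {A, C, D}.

P -> miss, frames (P)
K -> miss, frames (P K)
P -> hit
H -> miss, frames (K P H)
P -> hit
H -> hit
E -> miss, frames (K P H E)
P -> hit
R -> miss, frames (K H E P R)
D -> miss, evict K, frames (H E P R D)
P -> hit
K -> miss, evict H, frames (E R D P K)
P -> hit
D -> hit

{D, E, K, P, R}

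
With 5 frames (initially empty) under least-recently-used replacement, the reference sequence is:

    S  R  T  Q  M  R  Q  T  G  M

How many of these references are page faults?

6

S → fault, frames (S)
R → fault, frames (S R)
T → fault, frames (S R T)
Q → fault, frames (S R T Q)
M → fault, frames (S R T Q M)
R → hit
Q → hit
T → hit
G → fault, evict S, frames (M R Q T G)
M → hit
Page faults: 6.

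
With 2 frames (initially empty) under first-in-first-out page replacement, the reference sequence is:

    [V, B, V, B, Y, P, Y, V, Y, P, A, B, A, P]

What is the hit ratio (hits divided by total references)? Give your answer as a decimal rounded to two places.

0.29

V: fault, frames {V}
B: fault, frames {V,B}
V: hit
B: hit
Y: fault, evict V, frames {B,Y}
P: fault, evict B, frames {Y,P}
Y: hit
V: fault, evict Y, frames {P,V}
Y: fault, evict P, frames {V,Y}
P: fault, evict V, frames {Y,P}
A: fault, evict Y, frames {P,A}
B: fault, evict P, frames {A,B}
A: hit
P: fault, evict A, frames {B,P}
Hits: 4 of 14 references → 4/14 = 0.2857.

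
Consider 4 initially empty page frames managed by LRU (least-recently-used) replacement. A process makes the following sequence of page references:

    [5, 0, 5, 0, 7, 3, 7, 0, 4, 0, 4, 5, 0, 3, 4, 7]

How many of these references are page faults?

5 -> miss, frames {5}
0 -> miss, frames {5,0}
5 -> hit
0 -> hit
7 -> miss, frames {5,0,7}
3 -> miss, frames {5,0,7,3}
7 -> hit
0 -> hit
4 -> miss, evict 5, frames {3,7,0,4}
0 -> hit
4 -> hit
5 -> miss, evict 3, frames {7,0,4,5}
0 -> hit
3 -> miss, evict 7, frames {4,5,0,3}
4 -> hit
7 -> miss, evict 5, frames {0,3,4,7}
Page faults: 8.

8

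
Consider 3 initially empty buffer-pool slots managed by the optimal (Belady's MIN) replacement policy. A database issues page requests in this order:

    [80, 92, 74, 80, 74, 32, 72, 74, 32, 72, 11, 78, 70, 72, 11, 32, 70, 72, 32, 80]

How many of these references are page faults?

10

80 -> fault, frames (80)
92 -> fault, frames (80 92)
74 -> fault, frames (80 92 74)
80 -> hit
74 -> hit
32 -> fault, evict 92, frames (80 74 32)
72 -> fault, evict 80, frames (74 32 72)
74 -> hit
32 -> hit
72 -> hit
11 -> fault, evict 74, frames (32 72 11)
78 -> fault, evict 32, frames (72 11 78)
70 -> fault, evict 78, frames (72 11 70)
72 -> hit
11 -> hit
32 -> fault, evict 11, frames (72 70 32)
70 -> hit
72 -> hit
32 -> hit
80 -> fault, evict 32, frames (72 70 80)
Page faults: 10.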